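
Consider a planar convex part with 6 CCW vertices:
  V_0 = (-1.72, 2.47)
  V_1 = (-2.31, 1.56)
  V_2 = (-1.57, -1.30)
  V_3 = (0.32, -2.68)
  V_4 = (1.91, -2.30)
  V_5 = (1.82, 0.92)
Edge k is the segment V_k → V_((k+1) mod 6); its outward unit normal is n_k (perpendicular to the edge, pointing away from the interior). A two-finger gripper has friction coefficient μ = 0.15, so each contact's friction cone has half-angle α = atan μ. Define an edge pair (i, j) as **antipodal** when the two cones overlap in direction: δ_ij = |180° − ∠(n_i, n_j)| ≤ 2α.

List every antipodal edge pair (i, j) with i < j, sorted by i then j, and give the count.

count = 2; pairs: (1,4), (2,5)

α = atan 0.15 = 8.53°;  2α = 17.06°
n_0 = (-0.8391, +0.5440)
n_1 = (-0.9681, -0.2505)
n_2 = (-0.5897, -0.8076)
n_3 = (+0.2324, -0.9726)
n_4 = (+0.9996, +0.0279)
n_5 = (+0.4011, +0.9160)
  (0,1): δ = 132.54°  ·
  (0,2): δ = 93.18°  ·
  (0,3): δ = 43.60°  ·
  (0,4): δ = 34.56°  ·
  (0,5): δ = 99.31°  ·
  (1,2): δ = 140.64°  ·
  (1,3): δ = 91.07°  ·
  (1,4): δ = 12.91°  ✓
  (1,5): δ = 51.85°  ·
  (2,3): δ = 130.42°  ·
  (2,4): δ = 52.26°  ·
  (2,5): δ = 12.49°  ✓
  (3,4): δ = 101.84°  ·
  (3,5): δ = 37.09°  ·
  (4,5): δ = 115.25°  ·
antipodal pairs: 2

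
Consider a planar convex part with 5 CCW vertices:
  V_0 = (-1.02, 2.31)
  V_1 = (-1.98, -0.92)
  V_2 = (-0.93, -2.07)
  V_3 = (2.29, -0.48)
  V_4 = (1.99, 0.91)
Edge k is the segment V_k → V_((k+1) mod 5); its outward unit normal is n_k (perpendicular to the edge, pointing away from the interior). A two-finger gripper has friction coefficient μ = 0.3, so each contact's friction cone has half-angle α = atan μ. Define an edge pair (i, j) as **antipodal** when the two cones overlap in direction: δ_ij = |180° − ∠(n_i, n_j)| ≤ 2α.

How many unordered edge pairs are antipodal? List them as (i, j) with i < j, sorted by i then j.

α = atan 0.3 = 16.70°;  2α = 33.40°
n_0 = (-0.9586, +0.2849)
n_1 = (-0.7385, -0.6743)
n_2 = (+0.4428, -0.8966)
n_3 = (+0.9775, +0.2110)
n_4 = (+0.4217, +0.9067)
  (0,1): δ = 121.05°  ·
  (0,2): δ = 47.17°  ·
  (0,3): δ = 28.73°  ✓
  (0,4): δ = 81.61°  ·
  (1,2): δ = 106.12°  ·
  (1,3): δ = 30.22°  ✓
  (1,4): δ = 22.66°  ✓
  (2,3): δ = 104.10°  ·
  (2,4): δ = 51.22°  ·
  (3,4): δ = 127.12°  ·
antipodal pairs: 3

count = 3; pairs: (0,3), (1,3), (1,4)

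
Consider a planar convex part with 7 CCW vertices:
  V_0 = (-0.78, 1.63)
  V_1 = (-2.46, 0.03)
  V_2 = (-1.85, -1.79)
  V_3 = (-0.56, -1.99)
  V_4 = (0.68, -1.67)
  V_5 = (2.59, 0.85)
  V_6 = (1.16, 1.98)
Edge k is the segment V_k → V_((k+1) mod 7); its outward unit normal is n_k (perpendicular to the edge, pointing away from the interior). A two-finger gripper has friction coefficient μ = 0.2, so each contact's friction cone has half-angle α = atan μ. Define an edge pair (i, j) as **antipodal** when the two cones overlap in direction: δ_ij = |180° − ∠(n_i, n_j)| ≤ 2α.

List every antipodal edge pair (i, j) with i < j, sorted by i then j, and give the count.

count = 3; pairs: (0,4), (2,6), (3,6)

α = atan 0.2 = 11.31°;  2α = 22.62°
n_0 = (-0.6897, +0.7241)
n_1 = (-0.9482, -0.3178)
n_2 = (-0.1532, -0.9882)
n_3 = (+0.2499, -0.9683)
n_4 = (+0.7970, -0.6040)
n_5 = (+0.6200, +0.7846)
n_6 = (-0.1775, +0.9841)
  (0,1): δ = 115.07°  ·
  (0,2): δ = 52.42°  ·
  (0,3): δ = 29.13°  ·
  (0,4): δ = 9.24°  ✓
  (0,5): δ = 98.08°  ·
  (0,6): δ = 146.62°  ·
  (1,2): δ = 117.34°  ·
  (1,3): δ = 94.06°  ·
  (1,4): δ = 55.69°  ·
  (1,5): δ = 33.15°  ·
  (1,6): δ = 81.70°  ·
  (2,3): δ = 156.72°  ·
  (2,4): δ = 118.35°  ·
  (2,5): δ = 29.50°  ·
  (2,6): δ = 19.04°  ✓
  (3,4): δ = 141.63°  ·
  (3,5): δ = 52.79°  ·
  (3,6): δ = 4.24°  ✓
  (4,5): δ = 91.16°  ·
  (4,6): δ = 42.61°  ·
  (5,6): δ = 131.46°  ·
antipodal pairs: 3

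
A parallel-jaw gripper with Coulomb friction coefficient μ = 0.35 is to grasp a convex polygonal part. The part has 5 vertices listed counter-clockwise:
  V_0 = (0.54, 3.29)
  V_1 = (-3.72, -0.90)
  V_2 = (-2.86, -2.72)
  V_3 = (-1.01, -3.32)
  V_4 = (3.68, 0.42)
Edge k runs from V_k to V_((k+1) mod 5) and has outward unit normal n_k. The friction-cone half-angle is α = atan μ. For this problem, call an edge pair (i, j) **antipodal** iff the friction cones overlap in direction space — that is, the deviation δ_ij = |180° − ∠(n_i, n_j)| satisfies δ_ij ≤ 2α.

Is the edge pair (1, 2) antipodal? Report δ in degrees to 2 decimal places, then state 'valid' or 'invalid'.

α = atan 0.35 = 19.29°;  2α = 38.58°
edge 1: e_1 = (+0.86, -1.82);  n_1 = (-0.9041, -0.4272)
edge 2: e_2 = (+1.85, -0.60);  n_2 = (-0.3085, -0.9512)
∠(n_1, n_2) = 46.74°
δ = |180° − 46.74°| = 133.26°
133.26° > 2α = 38.58°  →  invalid

δ = 133.26°, invalid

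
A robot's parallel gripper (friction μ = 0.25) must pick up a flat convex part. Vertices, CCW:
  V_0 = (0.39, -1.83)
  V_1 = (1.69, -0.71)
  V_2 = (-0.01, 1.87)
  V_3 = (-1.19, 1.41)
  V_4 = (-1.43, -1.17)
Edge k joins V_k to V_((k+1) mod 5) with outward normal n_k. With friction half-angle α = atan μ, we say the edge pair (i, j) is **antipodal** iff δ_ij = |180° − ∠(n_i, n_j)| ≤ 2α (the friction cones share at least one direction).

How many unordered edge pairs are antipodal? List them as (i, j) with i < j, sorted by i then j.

α = atan 0.25 = 14.04°;  2α = 28.07°
n_0 = (+0.6527, -0.7576)
n_1 = (+0.8350, +0.5502)
n_2 = (-0.3632, +0.9317)
n_3 = (-0.9957, +0.0926)
n_4 = (-0.3409, -0.9401)
  (0,1): δ = 97.36°  ·
  (0,2): δ = 19.45°  ✓
  (0,3): δ = 43.94°  ·
  (0,4): δ = 119.32°  ·
  (1,2): δ = 102.08°  ·
  (1,3): δ = 38.70°  ·
  (1,4): δ = 36.69°  ·
  (2,3): δ = 116.61°  ·
  (2,4): δ = 41.23°  ·
  (3,4): δ = 104.62°  ·
antipodal pairs: 1

count = 1; pairs: (0,2)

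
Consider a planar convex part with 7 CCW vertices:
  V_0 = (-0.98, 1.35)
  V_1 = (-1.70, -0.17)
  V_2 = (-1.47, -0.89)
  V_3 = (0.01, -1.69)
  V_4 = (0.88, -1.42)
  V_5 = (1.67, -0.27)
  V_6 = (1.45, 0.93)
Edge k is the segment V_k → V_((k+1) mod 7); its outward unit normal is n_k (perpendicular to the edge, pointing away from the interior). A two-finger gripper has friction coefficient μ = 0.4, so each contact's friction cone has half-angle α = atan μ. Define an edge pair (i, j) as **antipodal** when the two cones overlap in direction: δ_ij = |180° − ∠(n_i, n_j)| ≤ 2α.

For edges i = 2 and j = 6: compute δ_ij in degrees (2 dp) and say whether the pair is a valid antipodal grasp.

α = atan 0.4 = 21.80°;  2α = 43.60°
edge 2: e_2 = (+1.48, -0.80);  n_2 = (-0.4755, -0.8797)
edge 6: e_6 = (-2.43, +0.42);  n_6 = (+0.1703, +0.9854)
∠(n_2, n_6) = 161.41°
δ = |180° − 161.41°| = 18.59°
18.59° ≤ 2α = 43.60°  →  valid

δ = 18.59°, valid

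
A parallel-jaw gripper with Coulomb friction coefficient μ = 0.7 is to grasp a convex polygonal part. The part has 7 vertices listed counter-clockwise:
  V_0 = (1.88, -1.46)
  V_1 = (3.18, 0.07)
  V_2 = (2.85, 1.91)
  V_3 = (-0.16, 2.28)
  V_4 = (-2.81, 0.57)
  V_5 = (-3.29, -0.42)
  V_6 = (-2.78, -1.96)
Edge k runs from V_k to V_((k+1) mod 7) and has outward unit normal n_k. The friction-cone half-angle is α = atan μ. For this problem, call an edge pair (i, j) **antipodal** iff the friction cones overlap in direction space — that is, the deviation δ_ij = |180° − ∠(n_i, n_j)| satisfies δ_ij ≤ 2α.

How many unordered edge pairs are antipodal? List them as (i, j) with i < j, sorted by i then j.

α = atan 0.7 = 34.99°;  2α = 69.98°
n_0 = (+0.7621, -0.6475)
n_1 = (+0.9843, +0.1765)
n_2 = (+0.1220, +0.9925)
n_3 = (-0.5422, +0.8403)
n_4 = (-0.8998, +0.4363)
n_5 = (-0.9493, -0.3144)
n_6 = (+0.1067, -0.9943)
  (0,1): δ = 129.48°  ·
  (0,2): δ = 56.65°  ✓
  (0,3): δ = 16.81°  ✓
  (0,4): δ = 14.49°  ✓
  (0,5): δ = 58.68°  ✓
  (0,6): δ = 136.48°  ·
  (1,2): δ = 107.18°  ·
  (1,3): δ = 67.33°  ✓
  (1,4): δ = 36.03°  ✓
  (1,5): δ = 8.16°  ✓
  (1,6): δ = 85.96°  ·
  (2,3): δ = 140.16°  ·
  (2,4): δ = 108.86°  ·
  (2,5): δ = 64.67°  ✓
  (2,6): δ = 13.13°  ✓
  (3,4): δ = 148.70°  ·
  (3,5): δ = 104.51°  ·
  (3,6): δ = 26.71°  ✓
  (4,5): δ = 135.81°  ·
  (4,6): δ = 58.01°  ✓
  (5,6): δ = 102.20°  ·
antipodal pairs: 11

count = 11; pairs: (0,2), (0,3), (0,4), (0,5), (1,3), (1,4), (1,5), (2,5), (2,6), (3,6), (4,6)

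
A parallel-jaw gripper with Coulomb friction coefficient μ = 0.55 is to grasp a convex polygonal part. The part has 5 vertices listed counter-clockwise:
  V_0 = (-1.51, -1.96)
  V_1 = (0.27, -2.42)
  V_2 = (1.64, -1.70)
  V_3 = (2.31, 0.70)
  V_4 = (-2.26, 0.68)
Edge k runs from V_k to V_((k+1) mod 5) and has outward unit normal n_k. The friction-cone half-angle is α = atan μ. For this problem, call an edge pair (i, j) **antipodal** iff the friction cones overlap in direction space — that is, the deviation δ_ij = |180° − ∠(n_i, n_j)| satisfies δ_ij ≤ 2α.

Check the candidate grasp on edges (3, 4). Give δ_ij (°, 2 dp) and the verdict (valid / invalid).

δ = 74.39°, invalid

α = atan 0.55 = 28.81°;  2α = 57.62°
edge 3: e_3 = (-4.57, -0.02);  n_3 = (-0.0044, +1.0000)
edge 4: e_4 = (+0.75, -2.64);  n_4 = (-0.9619, -0.2733)
∠(n_3, n_4) = 105.61°
δ = |180° − 105.61°| = 74.39°
74.39° > 2α = 57.62°  →  invalid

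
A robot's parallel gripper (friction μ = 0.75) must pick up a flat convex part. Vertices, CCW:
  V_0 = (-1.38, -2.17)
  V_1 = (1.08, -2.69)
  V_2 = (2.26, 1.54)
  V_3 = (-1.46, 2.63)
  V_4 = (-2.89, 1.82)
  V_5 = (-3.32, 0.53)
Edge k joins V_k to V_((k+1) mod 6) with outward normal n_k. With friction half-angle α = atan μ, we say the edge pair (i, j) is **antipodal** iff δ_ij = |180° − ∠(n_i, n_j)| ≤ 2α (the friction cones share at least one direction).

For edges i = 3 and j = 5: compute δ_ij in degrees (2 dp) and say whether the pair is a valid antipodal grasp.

α = atan 0.75 = 36.87°;  2α = 73.74°
edge 3: e_3 = (-1.43, -0.81);  n_3 = (-0.4929, +0.8701)
edge 5: e_5 = (+1.94, -2.70);  n_5 = (-0.8121, -0.5835)
∠(n_3, n_5) = 96.17°
δ = |180° − 96.17°| = 83.83°
83.83° > 2α = 73.74°  →  invalid

δ = 83.83°, invalid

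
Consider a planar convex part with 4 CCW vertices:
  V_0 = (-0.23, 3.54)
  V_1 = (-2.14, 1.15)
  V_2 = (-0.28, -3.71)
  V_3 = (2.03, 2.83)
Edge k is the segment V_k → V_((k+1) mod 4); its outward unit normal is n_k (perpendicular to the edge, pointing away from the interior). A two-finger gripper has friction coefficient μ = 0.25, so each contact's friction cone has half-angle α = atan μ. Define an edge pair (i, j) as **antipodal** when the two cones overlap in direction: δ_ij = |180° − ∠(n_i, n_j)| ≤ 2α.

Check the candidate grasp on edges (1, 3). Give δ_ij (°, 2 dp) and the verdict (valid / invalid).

α = atan 0.25 = 14.04°;  2α = 28.07°
edge 1: e_1 = (+1.86, -4.86);  n_1 = (-0.9339, -0.3574)
edge 3: e_3 = (-2.26, +0.71);  n_3 = (+0.2997, +0.9540)
∠(n_1, n_3) = 128.38°
δ = |180° − 128.38°| = 51.62°
51.62° > 2α = 28.07°  →  invalid

δ = 51.62°, invalid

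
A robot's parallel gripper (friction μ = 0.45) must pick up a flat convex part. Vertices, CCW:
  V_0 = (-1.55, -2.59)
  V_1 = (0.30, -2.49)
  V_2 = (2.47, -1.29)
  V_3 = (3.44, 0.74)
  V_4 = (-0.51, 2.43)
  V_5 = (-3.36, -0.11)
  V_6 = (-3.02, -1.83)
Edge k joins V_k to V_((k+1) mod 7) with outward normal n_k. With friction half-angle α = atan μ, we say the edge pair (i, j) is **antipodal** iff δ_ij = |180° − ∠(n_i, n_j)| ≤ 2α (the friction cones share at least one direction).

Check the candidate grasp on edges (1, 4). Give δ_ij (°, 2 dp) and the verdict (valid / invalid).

δ = 12.77°, valid

α = atan 0.45 = 24.23°;  2α = 48.46°
edge 1: e_1 = (+2.17, +1.20);  n_1 = (+0.4839, -0.8751)
edge 4: e_4 = (-2.85, -2.54);  n_4 = (-0.6653, +0.7465)
∠(n_1, n_4) = 167.23°
δ = |180° − 167.23°| = 12.77°
12.77° ≤ 2α = 48.46°  →  valid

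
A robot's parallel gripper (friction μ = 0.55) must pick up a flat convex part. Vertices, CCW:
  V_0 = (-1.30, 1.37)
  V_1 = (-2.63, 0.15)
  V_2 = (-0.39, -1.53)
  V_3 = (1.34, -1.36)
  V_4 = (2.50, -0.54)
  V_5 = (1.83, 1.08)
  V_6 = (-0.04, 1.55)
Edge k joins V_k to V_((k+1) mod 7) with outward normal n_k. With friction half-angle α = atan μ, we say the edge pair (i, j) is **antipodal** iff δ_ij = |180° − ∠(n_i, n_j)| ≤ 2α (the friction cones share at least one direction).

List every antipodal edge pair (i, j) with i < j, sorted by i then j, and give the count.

α = atan 0.55 = 28.81°;  2α = 57.62°
n_0 = (-0.6760, +0.7369)
n_1 = (-0.6000, -0.8000)
n_2 = (+0.0978, -0.9952)
n_3 = (+0.5772, -0.8166)
n_4 = (+0.9241, +0.3822)
n_5 = (+0.2438, +0.9698)
n_6 = (-0.1414, +0.9899)
  (0,1): δ = 79.40°  ·
  (0,2): δ = 36.92°  ✓
  (0,3): δ = 7.27°  ✓
  (0,4): δ = 69.94°  ·
  (0,5): δ = 123.36°  ·
  (0,6): δ = 145.60°  ·
  (1,2): δ = 137.52°  ·
  (1,3): δ = 107.87°  ·
  (1,4): δ = 30.66°  ✓
  (1,5): δ = 22.76°  ✓
  (1,6): δ = 45.00°  ✓
  (2,3): δ = 150.36°  ·
  (2,4): δ = 73.14°  ·
  (2,5): δ = 19.72°  ✓
  (2,6): δ = 2.52°  ✓
  (3,4): δ = 102.79°  ·
  (3,5): δ = 49.36°  ✓
  (3,6): δ = 27.13°  ✓
  (4,5): δ = 126.58°  ·
  (4,6): δ = 104.34°  ·
  (5,6): δ = 157.76°  ·
antipodal pairs: 9

count = 9; pairs: (0,2), (0,3), (1,4), (1,5), (1,6), (2,5), (2,6), (3,5), (3,6)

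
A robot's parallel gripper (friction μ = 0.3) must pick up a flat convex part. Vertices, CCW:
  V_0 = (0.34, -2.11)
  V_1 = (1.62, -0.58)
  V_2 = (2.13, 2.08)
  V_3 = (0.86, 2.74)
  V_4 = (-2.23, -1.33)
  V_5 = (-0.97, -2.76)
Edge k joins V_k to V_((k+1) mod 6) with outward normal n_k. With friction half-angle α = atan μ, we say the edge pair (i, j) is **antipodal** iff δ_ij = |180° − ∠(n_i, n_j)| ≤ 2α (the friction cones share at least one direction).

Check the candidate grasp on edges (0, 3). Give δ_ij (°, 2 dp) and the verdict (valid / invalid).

δ = 2.71°, valid

α = atan 0.3 = 16.70°;  2α = 33.40°
edge 0: e_0 = (+1.28, +1.53);  n_0 = (+0.7670, -0.6417)
edge 3: e_3 = (-3.09, -4.07);  n_3 = (-0.7965, +0.6047)
∠(n_0, n_3) = 177.29°
δ = |180° − 177.29°| = 2.71°
2.71° ≤ 2α = 33.40°  →  valid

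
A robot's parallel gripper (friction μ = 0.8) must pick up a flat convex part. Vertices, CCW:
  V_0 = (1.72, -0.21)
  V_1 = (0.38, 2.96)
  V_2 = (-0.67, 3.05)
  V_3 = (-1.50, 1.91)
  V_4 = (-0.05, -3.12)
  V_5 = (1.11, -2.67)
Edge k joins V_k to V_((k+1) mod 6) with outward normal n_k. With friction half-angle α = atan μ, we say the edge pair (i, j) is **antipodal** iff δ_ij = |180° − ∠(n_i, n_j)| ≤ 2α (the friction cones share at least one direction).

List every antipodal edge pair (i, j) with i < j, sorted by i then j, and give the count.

count = 7; pairs: (0,2), (0,3), (1,3), (1,4), (2,4), (2,5), (3,5)

α = atan 0.8 = 38.66°;  2α = 77.32°
n_0 = (+0.9211, +0.3894)
n_1 = (+0.0854, +0.9963)
n_2 = (-0.8084, +0.5886)
n_3 = (-0.9609, -0.2770)
n_4 = (+0.3617, -0.9323)
n_5 = (+0.9706, -0.2407)
  (0,1): δ = 117.81°  ·
  (0,2): δ = 58.97°  ✓
  (0,3): δ = 6.83°  ✓
  (0,4): δ = 88.29°  ·
  (0,5): δ = 143.16°  ·
  (1,2): δ = 121.16°  ·
  (1,3): δ = 69.02°  ✓
  (1,4): δ = 26.10°  ✓
  (1,5): δ = 80.97°  ·
  (2,3): δ = 127.86°  ·
  (2,4): δ = 32.74°  ✓
  (2,5): δ = 22.13°  ✓
  (3,4): δ = 84.88°  ·
  (3,5): δ = 30.01°  ✓
  (4,5): δ = 125.13°  ·
antipodal pairs: 7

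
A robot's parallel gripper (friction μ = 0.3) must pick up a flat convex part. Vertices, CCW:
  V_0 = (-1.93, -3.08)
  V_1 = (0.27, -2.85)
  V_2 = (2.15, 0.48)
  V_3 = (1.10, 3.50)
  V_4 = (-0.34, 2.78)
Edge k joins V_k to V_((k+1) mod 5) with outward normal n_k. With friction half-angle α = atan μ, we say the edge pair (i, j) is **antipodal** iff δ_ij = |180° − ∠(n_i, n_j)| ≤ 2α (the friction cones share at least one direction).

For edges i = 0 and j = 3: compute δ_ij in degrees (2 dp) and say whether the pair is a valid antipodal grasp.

α = atan 0.3 = 16.70°;  2α = 33.40°
edge 0: e_0 = (+2.20, +0.23);  n_0 = (+0.1040, -0.9946)
edge 3: e_3 = (-1.44, -0.72);  n_3 = (-0.4472, +0.8944)
∠(n_0, n_3) = 159.40°
δ = |180° − 159.40°| = 20.60°
20.60° ≤ 2α = 33.40°  →  valid

δ = 20.60°, valid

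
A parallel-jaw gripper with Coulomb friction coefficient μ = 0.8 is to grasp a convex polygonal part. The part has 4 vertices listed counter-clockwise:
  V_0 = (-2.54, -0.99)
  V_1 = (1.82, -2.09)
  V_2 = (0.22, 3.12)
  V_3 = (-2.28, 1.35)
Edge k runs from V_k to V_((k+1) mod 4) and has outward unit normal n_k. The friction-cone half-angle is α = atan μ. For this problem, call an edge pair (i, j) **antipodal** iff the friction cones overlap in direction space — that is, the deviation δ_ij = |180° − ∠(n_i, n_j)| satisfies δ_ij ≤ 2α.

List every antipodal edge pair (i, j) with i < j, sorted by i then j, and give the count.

α = atan 0.8 = 38.66°;  2α = 77.32°
n_0 = (-0.2446, -0.9696)
n_1 = (+0.9559, +0.2936)
n_2 = (-0.5778, +0.8162)
n_3 = (-0.9939, +0.1104)
  (0,1): δ = 58.77°  ✓
  (0,2): δ = 49.46°  ✓
  (0,3): δ = 97.82°  ·
  (1,2): δ = 71.77°  ✓
  (1,3): δ = 23.41°  ✓
  (2,3): δ = 131.64°  ·
antipodal pairs: 4

count = 4; pairs: (0,1), (0,2), (1,2), (1,3)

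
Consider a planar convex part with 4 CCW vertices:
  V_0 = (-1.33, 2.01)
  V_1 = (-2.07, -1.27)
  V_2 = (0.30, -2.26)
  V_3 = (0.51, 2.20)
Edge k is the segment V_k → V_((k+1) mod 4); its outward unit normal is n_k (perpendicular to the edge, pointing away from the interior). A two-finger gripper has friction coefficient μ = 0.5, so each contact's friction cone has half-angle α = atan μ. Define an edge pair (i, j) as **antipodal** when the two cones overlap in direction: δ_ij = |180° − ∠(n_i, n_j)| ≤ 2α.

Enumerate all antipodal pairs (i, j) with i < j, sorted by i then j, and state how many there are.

count = 2; pairs: (0,2), (1,3)

α = atan 0.5 = 26.57°;  2α = 53.13°
n_0 = (-0.9755, +0.2201)
n_1 = (-0.3854, -0.9227)
n_2 = (+0.9989, -0.0470)
n_3 = (-0.1027, +0.9947)
  (0,1): δ = 99.96°  ·
  (0,2): δ = 10.02°  ✓
  (0,3): δ = 108.61°  ·
  (1,2): δ = 70.02°  ·
  (1,3): δ = 28.57°  ✓
  (2,3): δ = 81.41°  ·
antipodal pairs: 2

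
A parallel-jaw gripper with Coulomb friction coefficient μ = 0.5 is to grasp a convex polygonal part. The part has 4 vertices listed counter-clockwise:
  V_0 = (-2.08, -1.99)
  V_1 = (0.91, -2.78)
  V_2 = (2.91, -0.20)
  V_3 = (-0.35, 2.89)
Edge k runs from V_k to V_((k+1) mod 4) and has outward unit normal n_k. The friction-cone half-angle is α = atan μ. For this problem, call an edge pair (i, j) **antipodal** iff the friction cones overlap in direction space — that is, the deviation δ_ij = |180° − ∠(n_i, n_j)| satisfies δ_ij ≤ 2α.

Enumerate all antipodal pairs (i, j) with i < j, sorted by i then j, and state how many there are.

α = atan 0.5 = 26.57°;  2α = 53.13°
n_0 = (-0.2554, -0.9668)
n_1 = (+0.7903, -0.6127)
n_2 = (+0.6879, +0.7258)
n_3 = (-0.9425, +0.3341)
  (0,1): δ = 112.98°  ·
  (0,2): δ = 28.67°  ✓
  (0,3): δ = 85.28°  ·
  (1,2): δ = 95.68°  ·
  (1,3): δ = 18.26°  ✓
  (2,3): δ = 66.05°  ·
antipodal pairs: 2

count = 2; pairs: (0,2), (1,3)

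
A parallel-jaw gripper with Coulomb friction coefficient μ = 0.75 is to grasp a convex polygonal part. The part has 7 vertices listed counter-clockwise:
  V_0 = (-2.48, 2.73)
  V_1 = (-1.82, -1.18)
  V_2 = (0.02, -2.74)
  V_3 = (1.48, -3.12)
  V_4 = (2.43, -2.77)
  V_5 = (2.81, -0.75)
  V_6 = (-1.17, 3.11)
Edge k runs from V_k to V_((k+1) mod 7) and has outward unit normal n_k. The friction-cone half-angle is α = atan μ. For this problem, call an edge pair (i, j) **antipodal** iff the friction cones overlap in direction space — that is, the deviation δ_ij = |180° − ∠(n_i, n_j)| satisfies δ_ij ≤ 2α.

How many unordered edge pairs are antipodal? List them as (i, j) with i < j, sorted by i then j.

α = atan 0.75 = 36.87°;  2α = 73.74°
n_0 = (-0.9861, -0.1664)
n_1 = (-0.6467, -0.7628)
n_2 = (-0.2519, -0.9678)
n_3 = (+0.3457, -0.9383)
n_4 = (+0.9828, -0.1849)
n_5 = (+0.6962, +0.7178)
n_6 = (-0.2786, +0.9604)
  (0,1): δ = 139.87°  ·
  (0,2): δ = 114.17°  ·
  (0,3): δ = 79.36°  ·
  (0,4): δ = 20.23°  ✓
  (0,5): δ = 36.30°  ✓
  (0,6): δ = 96.60°  ·
  (1,2): δ = 154.30°  ·
  (1,3): δ = 119.48°  ·
  (1,4): δ = 60.36°  ✓
  (1,5): δ = 3.83°  ✓
  (1,6): δ = 56.47°  ✓
  (2,3): δ = 145.19°  ·
  (2,4): δ = 86.06°  ·
  (2,5): δ = 29.53°  ✓
  (2,6): δ = 30.77°  ✓
  (3,4): δ = 120.88°  ·
  (3,5): δ = 64.35°  ✓
  (3,6): δ = 4.05°  ✓
  (4,5): δ = 123.47°  ·
  (4,6): δ = 63.17°  ✓
  (5,6): δ = 119.70°  ·
antipodal pairs: 10

count = 10; pairs: (0,4), (0,5), (1,4), (1,5), (1,6), (2,5), (2,6), (3,5), (3,6), (4,6)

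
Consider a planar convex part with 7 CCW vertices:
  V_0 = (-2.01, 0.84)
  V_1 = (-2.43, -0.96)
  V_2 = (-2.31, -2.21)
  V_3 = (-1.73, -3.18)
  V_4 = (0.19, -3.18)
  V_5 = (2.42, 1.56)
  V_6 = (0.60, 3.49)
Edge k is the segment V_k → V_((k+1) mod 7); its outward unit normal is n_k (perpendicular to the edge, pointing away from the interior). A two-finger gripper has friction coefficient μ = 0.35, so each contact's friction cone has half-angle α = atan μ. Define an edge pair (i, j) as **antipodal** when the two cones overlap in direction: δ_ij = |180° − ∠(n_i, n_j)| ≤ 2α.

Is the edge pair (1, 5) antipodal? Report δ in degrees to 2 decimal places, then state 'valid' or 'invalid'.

α = atan 0.35 = 19.29°;  2α = 38.58°
edge 1: e_1 = (+0.12, -1.25);  n_1 = (-0.9954, -0.0956)
edge 5: e_5 = (-1.82, +1.93);  n_5 = (+0.7275, +0.6861)
∠(n_1, n_5) = 142.16°
δ = |180° − 142.16°| = 37.84°
37.84° ≤ 2α = 38.58°  →  valid

δ = 37.84°, valid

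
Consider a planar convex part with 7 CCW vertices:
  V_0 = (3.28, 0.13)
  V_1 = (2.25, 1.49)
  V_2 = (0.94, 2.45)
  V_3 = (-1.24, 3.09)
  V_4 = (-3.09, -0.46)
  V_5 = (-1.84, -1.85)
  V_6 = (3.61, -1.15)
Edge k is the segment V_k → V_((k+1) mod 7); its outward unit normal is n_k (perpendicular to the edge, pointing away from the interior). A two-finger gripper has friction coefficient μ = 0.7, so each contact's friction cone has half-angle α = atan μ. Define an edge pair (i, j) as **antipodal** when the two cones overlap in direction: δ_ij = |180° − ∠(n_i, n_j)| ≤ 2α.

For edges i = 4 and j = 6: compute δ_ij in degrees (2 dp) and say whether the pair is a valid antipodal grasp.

α = atan 0.7 = 34.99°;  2α = 69.98°
edge 4: e_4 = (+1.25, -1.39);  n_4 = (-0.7436, -0.6687)
edge 6: e_6 = (-0.33, +1.28);  n_6 = (+0.9683, +0.2496)
∠(n_4, n_6) = 152.49°
δ = |180° − 152.49°| = 27.51°
27.51° ≤ 2α = 69.98°  →  valid

δ = 27.51°, valid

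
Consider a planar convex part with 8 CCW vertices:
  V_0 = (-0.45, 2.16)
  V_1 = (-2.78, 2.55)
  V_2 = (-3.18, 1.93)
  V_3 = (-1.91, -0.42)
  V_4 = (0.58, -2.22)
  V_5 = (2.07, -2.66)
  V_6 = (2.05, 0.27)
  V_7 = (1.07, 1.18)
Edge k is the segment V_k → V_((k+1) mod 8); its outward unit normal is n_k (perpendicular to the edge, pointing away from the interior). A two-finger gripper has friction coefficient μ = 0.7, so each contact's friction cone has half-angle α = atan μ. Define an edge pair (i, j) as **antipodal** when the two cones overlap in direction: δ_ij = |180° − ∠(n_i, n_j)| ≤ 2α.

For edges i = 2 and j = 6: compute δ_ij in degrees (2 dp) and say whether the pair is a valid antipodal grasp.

δ = 18.73°, valid

α = atan 0.7 = 34.99°;  2α = 69.98°
edge 2: e_2 = (+1.27, -2.35);  n_2 = (-0.8797, -0.4754)
edge 6: e_6 = (-0.98, +0.91);  n_6 = (+0.6805, +0.7328)
∠(n_2, n_6) = 161.27°
δ = |180° − 161.27°| = 18.73°
18.73° ≤ 2α = 69.98°  →  valid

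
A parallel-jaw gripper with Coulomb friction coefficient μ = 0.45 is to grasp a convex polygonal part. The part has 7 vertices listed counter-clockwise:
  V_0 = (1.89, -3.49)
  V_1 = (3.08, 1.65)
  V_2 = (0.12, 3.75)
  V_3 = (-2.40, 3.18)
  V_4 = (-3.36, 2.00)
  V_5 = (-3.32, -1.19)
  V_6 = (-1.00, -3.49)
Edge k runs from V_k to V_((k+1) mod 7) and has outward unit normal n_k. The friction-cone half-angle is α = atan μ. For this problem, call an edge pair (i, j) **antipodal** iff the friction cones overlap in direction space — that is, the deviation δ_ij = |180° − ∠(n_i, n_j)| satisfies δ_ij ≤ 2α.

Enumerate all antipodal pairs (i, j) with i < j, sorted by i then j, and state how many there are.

count = 5; pairs: (0,3), (0,4), (1,5), (1,6), (2,6)

α = atan 0.45 = 24.23°;  2α = 48.46°
n_0 = (+0.9742, -0.2256)
n_1 = (+0.5786, +0.8156)
n_2 = (-0.2206, +0.9754)
n_3 = (-0.7757, +0.6311)
n_4 = (-0.9999, -0.0125)
n_5 = (-0.7040, -0.7102)
n_6 = (+0.0000, -1.0000)
  (0,1): δ = 112.32°  ·
  (0,2): δ = 64.22°  ·
  (0,3): δ = 26.10°  ✓
  (0,4): δ = 13.75°  ✓
  (0,5): δ = 58.28°  ·
  (0,6): δ = 103.04°  ·
  (1,2): δ = 131.90°  ·
  (1,3): δ = 93.78°  ·
  (1,4): δ = 53.93°  ·
  (1,5): δ = 9.40°  ✓
  (1,6): δ = 35.35°  ✓
  (2,3): δ = 141.88°  ·
  (2,4): δ = 102.03°  ·
  (2,5): δ = 57.50°  ·
  (2,6): δ = 12.75°  ✓
  (3,4): δ = 140.15°  ·
  (3,5): δ = 95.62°  ·
  (3,6): δ = 50.87°  ·
  (4,5): δ = 135.47°  ·
  (4,6): δ = 90.72°  ·
  (5,6): δ = 135.25°  ·
antipodal pairs: 5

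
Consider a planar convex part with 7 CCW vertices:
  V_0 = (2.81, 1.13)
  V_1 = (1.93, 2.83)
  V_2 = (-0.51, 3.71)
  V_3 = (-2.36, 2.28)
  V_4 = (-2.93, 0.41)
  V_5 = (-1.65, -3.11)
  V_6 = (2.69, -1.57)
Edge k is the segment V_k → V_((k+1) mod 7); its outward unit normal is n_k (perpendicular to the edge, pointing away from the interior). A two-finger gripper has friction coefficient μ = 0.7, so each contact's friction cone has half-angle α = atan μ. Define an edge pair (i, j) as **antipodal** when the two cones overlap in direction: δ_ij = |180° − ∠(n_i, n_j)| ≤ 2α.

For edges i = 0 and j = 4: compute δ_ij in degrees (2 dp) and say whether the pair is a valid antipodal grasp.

δ = 7.39°, valid

α = atan 0.7 = 34.99°;  2α = 69.98°
edge 0: e_0 = (-0.88, +1.70);  n_0 = (+0.8881, +0.4597)
edge 4: e_4 = (+1.28, -3.52);  n_4 = (-0.9398, -0.3417)
∠(n_0, n_4) = 172.61°
δ = |180° − 172.61°| = 7.39°
7.39° ≤ 2α = 69.98°  →  valid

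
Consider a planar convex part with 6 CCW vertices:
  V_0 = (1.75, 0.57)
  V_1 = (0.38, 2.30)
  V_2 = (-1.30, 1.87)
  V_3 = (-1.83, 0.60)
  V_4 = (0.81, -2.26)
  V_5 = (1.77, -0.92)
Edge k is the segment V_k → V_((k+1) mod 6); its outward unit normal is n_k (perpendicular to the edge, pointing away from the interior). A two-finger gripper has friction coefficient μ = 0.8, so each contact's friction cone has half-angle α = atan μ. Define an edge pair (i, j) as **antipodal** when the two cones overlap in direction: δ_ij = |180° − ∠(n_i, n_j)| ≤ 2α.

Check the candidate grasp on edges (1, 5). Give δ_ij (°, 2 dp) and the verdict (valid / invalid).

δ = 76.41°, valid

α = atan 0.8 = 38.66°;  2α = 77.32°
edge 1: e_1 = (-1.68, -0.43);  n_1 = (-0.2480, +0.9688)
edge 5: e_5 = (-0.02, +1.49);  n_5 = (+0.9999, +0.0134)
∠(n_1, n_5) = 103.59°
δ = |180° − 103.59°| = 76.41°
76.41° ≤ 2α = 77.32°  →  valid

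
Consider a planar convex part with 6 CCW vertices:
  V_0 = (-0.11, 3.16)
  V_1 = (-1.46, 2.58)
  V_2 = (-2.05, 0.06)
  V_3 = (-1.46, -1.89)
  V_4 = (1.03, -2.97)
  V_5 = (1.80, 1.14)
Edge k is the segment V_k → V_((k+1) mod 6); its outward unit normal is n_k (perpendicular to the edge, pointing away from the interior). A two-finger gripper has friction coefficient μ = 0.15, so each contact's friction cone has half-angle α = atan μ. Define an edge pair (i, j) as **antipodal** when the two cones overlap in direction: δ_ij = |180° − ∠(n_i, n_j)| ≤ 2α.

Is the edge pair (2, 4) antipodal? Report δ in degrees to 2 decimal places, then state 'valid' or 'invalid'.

δ = 27.45°, invalid

α = atan 0.15 = 8.53°;  2α = 17.06°
edge 2: e_2 = (+0.59, -1.95);  n_2 = (-0.9571, -0.2896)
edge 4: e_4 = (+0.77, +4.11);  n_4 = (+0.9829, -0.1841)
∠(n_2, n_4) = 152.55°
δ = |180° − 152.55°| = 27.45°
27.45° > 2α = 17.06°  →  invalid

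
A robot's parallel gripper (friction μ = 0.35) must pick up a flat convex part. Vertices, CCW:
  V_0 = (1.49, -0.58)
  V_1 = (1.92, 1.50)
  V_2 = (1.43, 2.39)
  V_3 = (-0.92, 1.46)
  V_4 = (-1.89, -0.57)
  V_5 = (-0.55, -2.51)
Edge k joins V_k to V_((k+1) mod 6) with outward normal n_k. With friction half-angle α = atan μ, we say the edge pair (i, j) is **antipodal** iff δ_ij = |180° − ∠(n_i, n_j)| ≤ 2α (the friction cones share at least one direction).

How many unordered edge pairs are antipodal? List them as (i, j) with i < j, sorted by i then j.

α = atan 0.35 = 19.29°;  2α = 38.58°
n_0 = (+0.9793, -0.2024)
n_1 = (+0.8760, +0.4823)
n_2 = (-0.3680, +0.9298)
n_3 = (-0.9023, +0.4311)
n_4 = (-0.8228, -0.5683)
n_5 = (+0.6873, -0.7264)
  (0,1): δ = 139.48°  ·
  (0,2): δ = 56.73°  ·
  (0,3): δ = 13.86°  ✓
  (0,4): δ = 46.31°  ·
  (0,5): δ = 145.09°  ·
  (1,2): δ = 97.24°  ·
  (1,3): δ = 54.38°  ·
  (1,4): δ = 5.80°  ✓
  (1,5): δ = 104.58°  ·
  (2,3): δ = 137.13°  ·
  (2,4): δ = 76.96°  ·
  (2,5): δ = 21.82°  ✓
  (3,4): δ = 119.83°  ·
  (3,5): δ = 21.05°  ✓
  (4,5): δ = 81.22°  ·
antipodal pairs: 4

count = 4; pairs: (0,3), (1,4), (2,5), (3,5)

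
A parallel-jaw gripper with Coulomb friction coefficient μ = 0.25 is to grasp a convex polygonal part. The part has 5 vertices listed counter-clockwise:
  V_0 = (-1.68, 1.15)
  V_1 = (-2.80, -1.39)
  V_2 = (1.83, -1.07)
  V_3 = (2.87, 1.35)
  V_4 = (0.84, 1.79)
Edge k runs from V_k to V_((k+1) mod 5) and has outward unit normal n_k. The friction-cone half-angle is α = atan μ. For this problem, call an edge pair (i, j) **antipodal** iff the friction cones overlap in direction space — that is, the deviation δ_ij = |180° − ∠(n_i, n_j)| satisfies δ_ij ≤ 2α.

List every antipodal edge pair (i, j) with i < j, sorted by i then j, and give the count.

α = atan 0.25 = 14.04°;  2α = 28.07°
n_0 = (-0.9150, +0.4035)
n_1 = (+0.0689, -0.9976)
n_2 = (+0.9188, -0.3948)
n_3 = (+0.2118, +0.9773)
n_4 = (-0.2462, +0.9692)
  (0,1): δ = 62.25°  ·
  (0,2): δ = 0.54°  ✓
  (0,3): δ = 101.57°  ·
  (0,4): δ = 128.04°  ·
  (1,2): δ = 117.21°  ·
  (1,3): δ = 16.18°  ✓
  (1,4): δ = 10.30°  ✓
  (2,3): δ = 78.97°  ·
  (2,4): δ = 52.49°  ·
  (3,4): δ = 153.52°  ·
antipodal pairs: 3

count = 3; pairs: (0,2), (1,3), (1,4)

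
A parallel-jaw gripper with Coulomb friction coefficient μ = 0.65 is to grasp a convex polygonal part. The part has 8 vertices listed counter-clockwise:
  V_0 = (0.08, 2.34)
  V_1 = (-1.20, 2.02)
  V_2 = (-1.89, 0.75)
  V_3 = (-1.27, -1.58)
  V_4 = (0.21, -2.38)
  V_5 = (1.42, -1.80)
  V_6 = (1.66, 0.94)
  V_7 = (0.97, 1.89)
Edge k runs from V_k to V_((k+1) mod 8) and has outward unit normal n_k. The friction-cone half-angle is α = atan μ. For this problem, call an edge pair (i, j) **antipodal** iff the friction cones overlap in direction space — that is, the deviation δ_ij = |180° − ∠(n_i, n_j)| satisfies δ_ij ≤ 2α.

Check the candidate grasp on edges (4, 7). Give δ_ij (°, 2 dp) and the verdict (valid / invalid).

δ = 52.43°, valid

α = atan 0.65 = 33.02°;  2α = 66.05°
edge 4: e_4 = (+1.21, +0.58);  n_4 = (+0.4322, -0.9018)
edge 7: e_7 = (-0.89, +0.45);  n_7 = (+0.4512, +0.8924)
∠(n_4, n_7) = 127.57°
δ = |180° − 127.57°| = 52.43°
52.43° ≤ 2α = 66.05°  →  valid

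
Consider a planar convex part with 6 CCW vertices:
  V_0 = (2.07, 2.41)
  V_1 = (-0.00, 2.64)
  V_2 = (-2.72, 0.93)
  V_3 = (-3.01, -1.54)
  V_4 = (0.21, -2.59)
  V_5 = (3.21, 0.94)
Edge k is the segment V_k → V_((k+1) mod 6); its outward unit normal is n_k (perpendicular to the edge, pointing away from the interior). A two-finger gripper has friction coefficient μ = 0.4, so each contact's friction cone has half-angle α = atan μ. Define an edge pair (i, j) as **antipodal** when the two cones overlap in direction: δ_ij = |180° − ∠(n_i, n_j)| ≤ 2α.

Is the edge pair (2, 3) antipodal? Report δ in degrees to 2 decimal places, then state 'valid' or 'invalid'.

δ = 101.36°, invalid

α = atan 0.4 = 21.80°;  2α = 43.60°
edge 2: e_2 = (-0.29, -2.47);  n_2 = (-0.9932, +0.1166)
edge 3: e_3 = (+3.22, -1.05);  n_3 = (-0.3100, -0.9507)
∠(n_2, n_3) = 78.64°
δ = |180° − 78.64°| = 101.36°
101.36° > 2α = 43.60°  →  invalid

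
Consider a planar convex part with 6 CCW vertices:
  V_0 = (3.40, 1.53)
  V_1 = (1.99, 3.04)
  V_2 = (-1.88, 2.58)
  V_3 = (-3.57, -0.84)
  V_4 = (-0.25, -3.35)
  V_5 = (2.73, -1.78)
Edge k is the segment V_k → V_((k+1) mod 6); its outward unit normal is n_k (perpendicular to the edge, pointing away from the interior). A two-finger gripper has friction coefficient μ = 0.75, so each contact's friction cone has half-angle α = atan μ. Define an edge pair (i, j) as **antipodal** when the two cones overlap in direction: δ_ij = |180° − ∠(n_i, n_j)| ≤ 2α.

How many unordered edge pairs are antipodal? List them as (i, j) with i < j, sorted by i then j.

count = 8; pairs: (0,2), (0,3), (1,3), (1,4), (1,5), (2,4), (2,5), (3,5)

α = atan 0.75 = 36.87°;  2α = 73.74°
n_0 = (+0.7309, +0.6825)
n_1 = (-0.1180, +0.9930)
n_2 = (-0.8965, +0.4430)
n_3 = (-0.6031, -0.7977)
n_4 = (+0.4661, -0.8847)
n_5 = (+0.9801, -0.1984)
  (0,1): δ = 126.26°  ·
  (0,2): δ = 69.33°  ✓
  (0,3): δ = 9.87°  ✓
  (0,4): δ = 74.74°  ·
  (0,5): δ = 125.52°  ·
  (1,2): δ = 123.07°  ·
  (1,3): δ = 43.87°  ✓
  (1,4): δ = 21.00°  ✓
  (1,5): δ = 71.78°  ✓
  (2,3): δ = 100.79°  ·
  (2,4): δ = 35.92°  ✓
  (2,5): δ = 14.85°  ✓
  (3,4): δ = 115.13°  ·
  (3,5): δ = 64.35°  ✓
  (4,5): δ = 129.23°  ·
antipodal pairs: 8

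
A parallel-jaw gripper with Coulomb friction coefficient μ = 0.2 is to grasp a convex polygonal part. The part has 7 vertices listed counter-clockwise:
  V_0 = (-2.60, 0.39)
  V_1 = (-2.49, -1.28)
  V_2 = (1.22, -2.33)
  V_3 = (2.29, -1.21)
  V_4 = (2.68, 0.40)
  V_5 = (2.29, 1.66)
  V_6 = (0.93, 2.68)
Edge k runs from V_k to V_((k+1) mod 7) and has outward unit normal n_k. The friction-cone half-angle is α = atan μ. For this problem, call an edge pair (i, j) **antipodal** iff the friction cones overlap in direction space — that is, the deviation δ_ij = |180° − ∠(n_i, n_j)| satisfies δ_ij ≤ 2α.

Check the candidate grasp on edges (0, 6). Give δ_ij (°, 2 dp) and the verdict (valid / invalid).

δ = 119.20°, invalid

α = atan 0.2 = 11.31°;  2α = 22.62°
edge 0: e_0 = (+0.11, -1.67);  n_0 = (-0.9978, -0.0657)
edge 6: e_6 = (-3.53, -2.29);  n_6 = (-0.5442, +0.8389)
∠(n_0, n_6) = 60.80°
δ = |180° − 60.80°| = 119.20°
119.20° > 2α = 22.62°  →  invalid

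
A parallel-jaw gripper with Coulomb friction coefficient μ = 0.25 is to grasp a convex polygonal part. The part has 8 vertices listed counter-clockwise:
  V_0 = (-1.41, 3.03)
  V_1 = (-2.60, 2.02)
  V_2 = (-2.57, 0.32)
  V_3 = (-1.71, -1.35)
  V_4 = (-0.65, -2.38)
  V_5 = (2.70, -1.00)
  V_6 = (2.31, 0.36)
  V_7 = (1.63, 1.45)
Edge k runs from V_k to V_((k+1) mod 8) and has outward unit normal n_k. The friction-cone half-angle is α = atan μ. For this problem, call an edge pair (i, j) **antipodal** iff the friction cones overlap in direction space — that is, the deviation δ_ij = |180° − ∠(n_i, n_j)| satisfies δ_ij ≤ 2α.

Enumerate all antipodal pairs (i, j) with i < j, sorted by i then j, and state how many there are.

α = atan 0.25 = 14.04°;  2α = 28.07°
n_0 = (-0.6471, +0.7624)
n_1 = (-0.9998, -0.0176)
n_2 = (-0.8890, -0.4578)
n_3 = (-0.6969, -0.7172)
n_4 = (+0.3809, -0.9246)
n_5 = (+0.9613, +0.2757)
n_6 = (+0.8484, +0.5293)
n_7 = (+0.4612, +0.8873)
  (0,1): δ = 129.31°  ·
  (0,2): δ = 103.08°  ·
  (0,3): δ = 84.50°  ·
  (0,4): δ = 17.93°  ✓
  (0,5): δ = 65.68°  ·
  (0,6): δ = 81.64°  ·
  (0,7): δ = 112.21°  ·
  (1,2): δ = 153.76°  ·
  (1,3): δ = 135.19°  ·
  (1,4): δ = 68.62°  ·
  (1,5): δ = 14.99°  ✓
  (1,6): δ = 30.95°  ·
  (1,7): δ = 61.53°  ·
  (2,3): δ = 161.42°  ·
  (2,4): δ = 94.86°  ·
  (2,5): δ = 11.25°  ✓
  (2,6): δ = 4.71°  ✓
  (2,7): δ = 35.29°  ·
  (3,4): δ = 113.43°  ·
  (3,5): δ = 29.82°  ·
  (3,6): δ = 13.86°  ✓
  (3,7): δ = 16.72°  ✓
  (4,5): δ = 96.39°  ·
  (4,6): δ = 80.43°  ·
  (4,7): δ = 49.85°  ·
  (5,6): δ = 164.04°  ·
  (5,7): δ = 133.46°  ·
  (6,7): δ = 149.42°  ·
antipodal pairs: 6

count = 6; pairs: (0,4), (1,5), (2,5), (2,6), (3,6), (3,7)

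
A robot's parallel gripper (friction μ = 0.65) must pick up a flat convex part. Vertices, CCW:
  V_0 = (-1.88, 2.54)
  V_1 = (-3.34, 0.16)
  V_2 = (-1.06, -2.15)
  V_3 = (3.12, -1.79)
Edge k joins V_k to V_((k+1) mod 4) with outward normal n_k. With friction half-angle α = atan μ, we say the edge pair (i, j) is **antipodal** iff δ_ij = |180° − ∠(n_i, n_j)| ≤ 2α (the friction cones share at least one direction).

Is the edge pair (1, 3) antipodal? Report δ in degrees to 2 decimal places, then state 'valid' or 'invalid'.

α = atan 0.65 = 33.02°;  2α = 66.05°
edge 1: e_1 = (+2.28, -2.31);  n_1 = (-0.7117, -0.7025)
edge 3: e_3 = (-5.00, +4.33);  n_3 = (+0.6546, +0.7559)
∠(n_1, n_3) = 175.52°
δ = |180° − 175.52°| = 4.48°
4.48° ≤ 2α = 66.05°  →  valid

δ = 4.48°, valid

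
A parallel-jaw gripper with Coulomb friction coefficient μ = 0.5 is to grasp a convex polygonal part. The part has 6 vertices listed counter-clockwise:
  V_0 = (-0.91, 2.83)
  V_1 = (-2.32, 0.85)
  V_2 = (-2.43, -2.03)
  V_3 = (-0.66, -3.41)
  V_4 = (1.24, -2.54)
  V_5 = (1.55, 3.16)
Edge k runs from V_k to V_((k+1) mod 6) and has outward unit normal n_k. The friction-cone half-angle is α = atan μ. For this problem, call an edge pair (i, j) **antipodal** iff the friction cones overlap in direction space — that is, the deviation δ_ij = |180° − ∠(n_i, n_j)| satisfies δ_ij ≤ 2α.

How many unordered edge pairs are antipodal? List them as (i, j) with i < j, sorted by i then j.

α = atan 0.5 = 26.57°;  2α = 53.13°
n_0 = (-0.8146, +0.5801)
n_1 = (-0.9993, +0.0382)
n_2 = (-0.6149, -0.7886)
n_3 = (+0.4163, -0.9092)
n_4 = (+0.9985, -0.0543)
n_5 = (-0.1330, +0.9911)
  (0,1): δ = 146.73°  ·
  (0,2): δ = 92.49°  ·
  (0,3): δ = 29.94°  ✓
  (0,4): δ = 32.34°  ✓
  (0,5): δ = 133.10°  ·
  (1,2): δ = 125.75°  ·
  (1,3): δ = 63.21°  ·
  (1,4): δ = 0.93°  ✓
  (1,5): δ = 99.83°  ·
  (2,3): δ = 117.46°  ·
  (2,4): δ = 55.17°  ·
  (2,5): δ = 45.58°  ✓
  (3,4): δ = 117.72°  ·
  (3,5): δ = 16.96°  ✓
  (4,5): δ = 79.25°  ·
antipodal pairs: 5

count = 5; pairs: (0,3), (0,4), (1,4), (2,5), (3,5)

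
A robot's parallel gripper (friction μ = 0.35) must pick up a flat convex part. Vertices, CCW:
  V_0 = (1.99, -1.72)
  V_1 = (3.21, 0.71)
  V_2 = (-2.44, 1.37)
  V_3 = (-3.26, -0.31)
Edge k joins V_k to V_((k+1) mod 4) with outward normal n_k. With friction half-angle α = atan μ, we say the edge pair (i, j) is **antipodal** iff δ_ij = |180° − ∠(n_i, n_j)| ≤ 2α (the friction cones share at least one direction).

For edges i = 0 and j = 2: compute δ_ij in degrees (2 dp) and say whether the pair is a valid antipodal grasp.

α = atan 0.35 = 19.29°;  2α = 38.58°
edge 0: e_0 = (+1.22, +2.43);  n_0 = (+0.8937, -0.4487)
edge 2: e_2 = (-0.82, -1.68);  n_2 = (-0.8987, +0.4386)
∠(n_0, n_2) = 179.36°
δ = |180° − 179.36°| = 0.64°
0.64° ≤ 2α = 38.58°  →  valid

δ = 0.64°, valid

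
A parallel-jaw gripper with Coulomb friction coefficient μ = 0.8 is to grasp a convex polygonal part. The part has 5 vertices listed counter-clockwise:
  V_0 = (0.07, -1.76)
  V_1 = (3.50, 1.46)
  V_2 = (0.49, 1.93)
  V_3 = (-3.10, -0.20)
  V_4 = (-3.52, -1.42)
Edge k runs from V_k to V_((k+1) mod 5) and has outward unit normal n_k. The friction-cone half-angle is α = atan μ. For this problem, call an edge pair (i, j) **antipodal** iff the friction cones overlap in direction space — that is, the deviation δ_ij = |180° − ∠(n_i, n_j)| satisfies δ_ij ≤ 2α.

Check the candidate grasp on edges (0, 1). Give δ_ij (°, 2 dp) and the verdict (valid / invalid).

α = atan 0.8 = 38.66°;  2α = 77.32°
edge 0: e_0 = (+3.43, +3.22);  n_0 = (+0.6844, -0.7291)
edge 1: e_1 = (-3.01, +0.47);  n_1 = (+0.1543, +0.9880)
∠(n_0, n_1) = 127.93°
δ = |180° − 127.93°| = 52.07°
52.07° ≤ 2α = 77.32°  →  valid

δ = 52.07°, valid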